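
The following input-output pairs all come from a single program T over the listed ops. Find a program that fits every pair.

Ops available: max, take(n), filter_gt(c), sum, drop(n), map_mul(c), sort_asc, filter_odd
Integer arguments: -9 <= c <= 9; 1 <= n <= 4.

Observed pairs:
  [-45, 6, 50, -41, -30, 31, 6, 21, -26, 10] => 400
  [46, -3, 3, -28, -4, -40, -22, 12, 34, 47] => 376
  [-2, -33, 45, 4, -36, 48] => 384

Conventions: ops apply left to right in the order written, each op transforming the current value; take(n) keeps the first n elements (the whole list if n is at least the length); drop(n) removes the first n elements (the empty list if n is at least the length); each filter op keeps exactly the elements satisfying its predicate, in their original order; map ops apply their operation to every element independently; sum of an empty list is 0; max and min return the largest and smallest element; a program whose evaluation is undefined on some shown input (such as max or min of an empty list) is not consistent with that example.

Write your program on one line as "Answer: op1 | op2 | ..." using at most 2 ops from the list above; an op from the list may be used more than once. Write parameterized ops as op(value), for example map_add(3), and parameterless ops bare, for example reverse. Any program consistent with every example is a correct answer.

map_mul(8) | max

Check, running the answer program on each example:
  [-45, 6, 50, -41, -30, 31, 6, 21, -26, 10] -> [-360, 48, 400, -328, -240, 248, 48, 168, -208, 80] -> 400
  [46, -3, 3, -28, -4, -40, -22, 12, 34, 47] -> [368, -24, 24, -224, -32, -320, -176, 96, 272, 376] -> 376
  [-2, -33, 45, 4, -36, 48] -> [-16, -264, 360, 32, -288, 384] -> 384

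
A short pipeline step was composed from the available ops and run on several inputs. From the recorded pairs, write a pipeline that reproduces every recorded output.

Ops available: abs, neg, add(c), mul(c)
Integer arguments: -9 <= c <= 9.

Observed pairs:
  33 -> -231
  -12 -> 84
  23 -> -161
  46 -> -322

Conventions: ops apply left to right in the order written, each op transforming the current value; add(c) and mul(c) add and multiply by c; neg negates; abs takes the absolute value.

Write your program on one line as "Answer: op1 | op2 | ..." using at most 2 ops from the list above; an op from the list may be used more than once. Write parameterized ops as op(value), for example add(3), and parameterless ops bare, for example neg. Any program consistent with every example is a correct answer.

mul(7) | neg

Check, running the answer program on each example:
  33 -> 231 -> -231
  -12 -> -84 -> 84
  23 -> 161 -> -161
  46 -> 322 -> -322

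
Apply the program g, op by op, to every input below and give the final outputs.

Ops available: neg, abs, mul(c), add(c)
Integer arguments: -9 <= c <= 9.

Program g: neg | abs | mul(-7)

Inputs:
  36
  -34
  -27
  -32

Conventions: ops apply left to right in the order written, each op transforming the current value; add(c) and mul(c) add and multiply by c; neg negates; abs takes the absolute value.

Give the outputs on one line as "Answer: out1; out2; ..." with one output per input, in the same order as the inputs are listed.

-252; -238; -189; -224

Execution, op by op:
  36 -> -36 -> 36 -> -252
  -34 -> 34 -> 34 -> -238
  -27 -> 27 -> 27 -> -189
  -32 -> 32 -> 32 -> -224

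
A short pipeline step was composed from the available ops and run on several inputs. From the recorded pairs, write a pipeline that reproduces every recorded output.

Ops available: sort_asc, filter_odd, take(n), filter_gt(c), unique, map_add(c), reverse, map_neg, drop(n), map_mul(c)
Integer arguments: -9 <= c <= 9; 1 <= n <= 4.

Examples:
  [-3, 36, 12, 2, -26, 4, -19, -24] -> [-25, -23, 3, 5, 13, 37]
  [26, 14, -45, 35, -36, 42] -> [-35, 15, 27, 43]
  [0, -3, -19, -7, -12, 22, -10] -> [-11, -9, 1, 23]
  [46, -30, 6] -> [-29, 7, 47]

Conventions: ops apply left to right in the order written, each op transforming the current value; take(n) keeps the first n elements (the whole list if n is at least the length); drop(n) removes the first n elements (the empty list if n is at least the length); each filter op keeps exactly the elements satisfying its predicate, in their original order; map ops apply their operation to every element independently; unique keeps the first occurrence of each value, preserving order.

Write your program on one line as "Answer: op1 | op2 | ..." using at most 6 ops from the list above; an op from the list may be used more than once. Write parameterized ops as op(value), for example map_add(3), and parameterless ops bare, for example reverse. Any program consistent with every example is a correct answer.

reverse | map_add(6) | map_add(-5) | reverse | sort_asc | filter_odd

Check, running the answer program on each example:
  [-3, 36, 12, 2, -26, 4, -19, -24] -> [-24, -19, 4, -26, 2, 12, 36, -3] -> [-18, -13, 10, -20, 8, 18, 42, 3] -> [-23, -18, 5, -25, 3, 13, 37, -2] -> [-2, 37, 13, 3, -25, 5, -18, -23] -> [-25, -23, -18, -2, 3, 5, 13, 37] -> [-25, -23, 3, 5, 13, 37]
  [26, 14, -45, 35, -36, 42] -> [42, -36, 35, -45, 14, 26] -> [48, -30, 41, -39, 20, 32] -> [43, -35, 36, -44, 15, 27] -> [27, 15, -44, 36, -35, 43] -> [-44, -35, 15, 27, 36, 43] -> [-35, 15, 27, 43]
  [0, -3, -19, -7, -12, 22, -10] -> [-10, 22, -12, -7, -19, -3, 0] -> [-4, 28, -6, -1, -13, 3, 6] -> [-9, 23, -11, -6, -18, -2, 1] -> [1, -2, -18, -6, -11, 23, -9] -> [-18, -11, -9, -6, -2, 1, 23] -> [-11, -9, 1, 23]
  [46, -30, 6] -> [6, -30, 46] -> [12, -24, 52] -> [7, -29, 47] -> [47, -29, 7] -> [-29, 7, 47] -> [-29, 7, 47]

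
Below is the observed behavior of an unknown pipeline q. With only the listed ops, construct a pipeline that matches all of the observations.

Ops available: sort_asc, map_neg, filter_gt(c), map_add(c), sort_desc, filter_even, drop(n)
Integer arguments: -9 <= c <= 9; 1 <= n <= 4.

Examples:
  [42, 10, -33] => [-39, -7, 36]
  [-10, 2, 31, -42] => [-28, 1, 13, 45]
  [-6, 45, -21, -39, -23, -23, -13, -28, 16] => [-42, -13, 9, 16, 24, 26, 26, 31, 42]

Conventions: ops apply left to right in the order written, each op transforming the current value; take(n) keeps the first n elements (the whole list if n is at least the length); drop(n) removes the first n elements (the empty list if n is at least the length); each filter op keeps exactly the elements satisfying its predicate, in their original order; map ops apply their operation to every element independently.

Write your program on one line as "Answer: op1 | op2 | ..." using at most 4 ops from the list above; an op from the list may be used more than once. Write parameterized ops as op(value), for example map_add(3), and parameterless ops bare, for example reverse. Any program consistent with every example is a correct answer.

map_neg | sort_asc | map_add(3)

Check, running the answer program on each example:
  [42, 10, -33] -> [-42, -10, 33] -> [-42, -10, 33] -> [-39, -7, 36]
  [-10, 2, 31, -42] -> [10, -2, -31, 42] -> [-31, -2, 10, 42] -> [-28, 1, 13, 45]
  [-6, 45, -21, -39, -23, -23, -13, -28, 16] -> [6, -45, 21, 39, 23, 23, 13, 28, -16] -> [-45, -16, 6, 13, 21, 23, 23, 28, 39] -> [-42, -13, 9, 16, 24, 26, 26, 31, 42]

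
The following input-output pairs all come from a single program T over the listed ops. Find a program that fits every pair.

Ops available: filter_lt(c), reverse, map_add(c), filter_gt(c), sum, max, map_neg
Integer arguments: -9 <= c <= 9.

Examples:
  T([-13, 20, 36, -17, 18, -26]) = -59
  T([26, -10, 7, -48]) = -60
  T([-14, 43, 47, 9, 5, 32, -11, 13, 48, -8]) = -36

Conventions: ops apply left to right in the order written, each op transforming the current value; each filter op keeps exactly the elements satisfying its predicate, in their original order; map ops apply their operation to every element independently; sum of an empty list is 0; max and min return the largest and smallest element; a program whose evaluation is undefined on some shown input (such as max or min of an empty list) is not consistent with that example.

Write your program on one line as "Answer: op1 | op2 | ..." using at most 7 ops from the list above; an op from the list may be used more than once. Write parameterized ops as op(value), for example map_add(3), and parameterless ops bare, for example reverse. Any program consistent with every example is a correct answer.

map_add(-1) | reverse | filter_lt(7) | filter_lt(-7) | reverse | sum

Check, running the answer program on each example:
  [-13, 20, 36, -17, 18, -26] -> [-14, 19, 35, -18, 17, -27] -> [-27, 17, -18, 35, 19, -14] -> [-27, -18, -14] -> [-27, -18, -14] -> [-14, -18, -27] -> -59
  [26, -10, 7, -48] -> [25, -11, 6, -49] -> [-49, 6, -11, 25] -> [-49, 6, -11] -> [-49, -11] -> [-11, -49] -> -60
  [-14, 43, 47, 9, 5, 32, -11, 13, 48, -8] -> [-15, 42, 46, 8, 4, 31, -12, 12, 47, -9] -> [-9, 47, 12, -12, 31, 4, 8, 46, 42, -15] -> [-9, -12, 4, -15] -> [-9, -12, -15] -> [-15, -12, -9] -> -36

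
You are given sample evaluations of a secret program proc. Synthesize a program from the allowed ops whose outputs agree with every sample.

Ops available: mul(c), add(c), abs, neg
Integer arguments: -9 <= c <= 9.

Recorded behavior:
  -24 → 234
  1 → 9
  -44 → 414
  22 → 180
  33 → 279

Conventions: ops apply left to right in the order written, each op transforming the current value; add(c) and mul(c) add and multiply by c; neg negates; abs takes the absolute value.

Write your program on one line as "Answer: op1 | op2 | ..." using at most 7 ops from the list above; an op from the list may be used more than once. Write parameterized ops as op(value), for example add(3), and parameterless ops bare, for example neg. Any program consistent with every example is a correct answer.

add(-5) | neg | add(-4) | add(1) | mul(-9) | abs

Check, running the answer program on each example:
  -24 -> -29 -> 29 -> 25 -> 26 -> -234 -> 234
  1 -> -4 -> 4 -> 0 -> 1 -> -9 -> 9
  -44 -> -49 -> 49 -> 45 -> 46 -> -414 -> 414
  22 -> 17 -> -17 -> -21 -> -20 -> 180 -> 180
  33 -> 28 -> -28 -> -32 -> -31 -> 279 -> 279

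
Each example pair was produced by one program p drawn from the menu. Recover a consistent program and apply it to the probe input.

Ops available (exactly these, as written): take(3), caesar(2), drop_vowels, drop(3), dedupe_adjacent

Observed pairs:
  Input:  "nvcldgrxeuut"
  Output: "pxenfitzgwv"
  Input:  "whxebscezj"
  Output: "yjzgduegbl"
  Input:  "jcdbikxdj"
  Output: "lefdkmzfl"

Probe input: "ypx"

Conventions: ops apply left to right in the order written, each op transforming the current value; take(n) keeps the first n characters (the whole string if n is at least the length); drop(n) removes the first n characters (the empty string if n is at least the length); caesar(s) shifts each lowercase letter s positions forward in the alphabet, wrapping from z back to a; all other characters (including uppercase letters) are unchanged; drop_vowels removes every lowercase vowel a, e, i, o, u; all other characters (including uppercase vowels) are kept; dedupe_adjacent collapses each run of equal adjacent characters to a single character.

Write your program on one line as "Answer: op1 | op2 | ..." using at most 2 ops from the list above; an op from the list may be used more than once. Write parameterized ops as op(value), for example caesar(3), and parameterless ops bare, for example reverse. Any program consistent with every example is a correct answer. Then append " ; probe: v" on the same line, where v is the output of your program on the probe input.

caesar(2) | dedupe_adjacent ; probe: "arz"

Check, running the answer program on each example:
  "nvcldgrxeuut" -> "pxenfitzgwwv" -> "pxenfitzgwv"
  "whxebscezj" -> "yjzgduegbl" -> "yjzgduegbl"
  "jcdbikxdj" -> "lefdkmzfl" -> "lefdkmzfl"
  probe: "ypx" -> "arz" -> "arz"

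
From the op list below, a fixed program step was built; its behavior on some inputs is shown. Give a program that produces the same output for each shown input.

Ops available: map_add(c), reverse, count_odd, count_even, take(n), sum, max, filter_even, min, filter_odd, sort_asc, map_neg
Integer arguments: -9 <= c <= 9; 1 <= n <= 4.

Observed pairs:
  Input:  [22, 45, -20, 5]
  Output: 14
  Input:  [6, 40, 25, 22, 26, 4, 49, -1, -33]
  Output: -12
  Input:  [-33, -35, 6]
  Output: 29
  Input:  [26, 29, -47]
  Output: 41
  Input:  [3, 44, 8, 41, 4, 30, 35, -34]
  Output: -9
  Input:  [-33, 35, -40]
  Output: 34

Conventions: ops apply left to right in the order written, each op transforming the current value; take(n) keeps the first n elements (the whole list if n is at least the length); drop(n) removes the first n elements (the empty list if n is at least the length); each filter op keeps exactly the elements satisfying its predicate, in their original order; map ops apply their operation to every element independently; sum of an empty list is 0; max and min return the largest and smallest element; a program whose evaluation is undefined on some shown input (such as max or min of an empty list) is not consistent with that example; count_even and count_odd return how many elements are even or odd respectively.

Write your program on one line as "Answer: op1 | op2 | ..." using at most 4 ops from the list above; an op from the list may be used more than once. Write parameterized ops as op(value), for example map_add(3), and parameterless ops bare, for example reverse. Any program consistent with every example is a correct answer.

take(4) | map_add(6) | map_neg | max

Check, running the answer program on each example:
  [22, 45, -20, 5] -> [22, 45, -20, 5] -> [28, 51, -14, 11] -> [-28, -51, 14, -11] -> 14
  [6, 40, 25, 22, 26, 4, 49, -1, -33] -> [6, 40, 25, 22] -> [12, 46, 31, 28] -> [-12, -46, -31, -28] -> -12
  [-33, -35, 6] -> [-33, -35, 6] -> [-27, -29, 12] -> [27, 29, -12] -> 29
  [26, 29, -47] -> [26, 29, -47] -> [32, 35, -41] -> [-32, -35, 41] -> 41
  [3, 44, 8, 41, 4, 30, 35, -34] -> [3, 44, 8, 41] -> [9, 50, 14, 47] -> [-9, -50, -14, -47] -> -9
  [-33, 35, -40] -> [-33, 35, -40] -> [-27, 41, -34] -> [27, -41, 34] -> 34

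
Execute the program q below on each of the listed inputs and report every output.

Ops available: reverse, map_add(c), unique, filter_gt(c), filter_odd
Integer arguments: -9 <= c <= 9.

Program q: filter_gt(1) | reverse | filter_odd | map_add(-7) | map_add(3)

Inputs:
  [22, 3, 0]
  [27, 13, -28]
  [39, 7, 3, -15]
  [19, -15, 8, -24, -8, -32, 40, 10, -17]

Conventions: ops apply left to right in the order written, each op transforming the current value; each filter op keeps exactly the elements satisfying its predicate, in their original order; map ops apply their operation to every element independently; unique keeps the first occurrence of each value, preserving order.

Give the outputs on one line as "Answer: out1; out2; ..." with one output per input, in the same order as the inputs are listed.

[-1]; [9, 23]; [-1, 3, 35]; [15]

Execution, op by op:
  [22, 3, 0] -> [22, 3] -> [3, 22] -> [3] -> [-4] -> [-1]
  [27, 13, -28] -> [27, 13] -> [13, 27] -> [13, 27] -> [6, 20] -> [9, 23]
  [39, 7, 3, -15] -> [39, 7, 3] -> [3, 7, 39] -> [3, 7, 39] -> [-4, 0, 32] -> [-1, 3, 35]
  [19, -15, 8, -24, -8, -32, 40, 10, -17] -> [19, 8, 40, 10] -> [10, 40, 8, 19] -> [19] -> [12] -> [15]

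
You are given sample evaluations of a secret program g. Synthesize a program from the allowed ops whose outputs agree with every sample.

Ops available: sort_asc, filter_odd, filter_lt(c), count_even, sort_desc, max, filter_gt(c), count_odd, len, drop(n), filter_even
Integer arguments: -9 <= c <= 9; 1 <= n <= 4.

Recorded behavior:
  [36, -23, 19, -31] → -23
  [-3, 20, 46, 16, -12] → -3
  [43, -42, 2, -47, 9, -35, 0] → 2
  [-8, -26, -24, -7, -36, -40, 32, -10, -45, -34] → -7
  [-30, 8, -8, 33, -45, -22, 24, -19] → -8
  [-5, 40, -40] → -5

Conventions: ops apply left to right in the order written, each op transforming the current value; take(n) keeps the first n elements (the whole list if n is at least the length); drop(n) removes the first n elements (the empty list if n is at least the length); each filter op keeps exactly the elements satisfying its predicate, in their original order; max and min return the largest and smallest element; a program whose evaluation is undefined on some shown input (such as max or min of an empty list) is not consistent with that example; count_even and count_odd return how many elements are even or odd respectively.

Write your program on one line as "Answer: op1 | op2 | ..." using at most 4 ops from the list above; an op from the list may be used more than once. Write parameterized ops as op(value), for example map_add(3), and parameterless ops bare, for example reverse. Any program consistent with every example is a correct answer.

filter_lt(6) | sort_asc | max

Check, running the answer program on each example:
  [36, -23, 19, -31] -> [-23, -31] -> [-31, -23] -> -23
  [-3, 20, 46, 16, -12] -> [-3, -12] -> [-12, -3] -> -3
  [43, -42, 2, -47, 9, -35, 0] -> [-42, 2, -47, -35, 0] -> [-47, -42, -35, 0, 2] -> 2
  [-8, -26, -24, -7, -36, -40, 32, -10, -45, -34] -> [-8, -26, -24, -7, -36, -40, -10, -45, -34] -> [-45, -40, -36, -34, -26, -24, -10, -8, -7] -> -7
  [-30, 8, -8, 33, -45, -22, 24, -19] -> [-30, -8, -45, -22, -19] -> [-45, -30, -22, -19, -8] -> -8
  [-5, 40, -40] -> [-5, -40] -> [-40, -5] -> -5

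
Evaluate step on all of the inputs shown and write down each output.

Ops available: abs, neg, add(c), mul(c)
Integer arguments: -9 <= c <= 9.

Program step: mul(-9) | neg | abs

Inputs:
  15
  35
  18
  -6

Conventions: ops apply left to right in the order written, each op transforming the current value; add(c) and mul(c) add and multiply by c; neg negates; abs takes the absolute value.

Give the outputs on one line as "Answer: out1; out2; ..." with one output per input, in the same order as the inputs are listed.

Execution, op by op:
  15 -> -135 -> 135 -> 135
  35 -> -315 -> 315 -> 315
  18 -> -162 -> 162 -> 162
  -6 -> 54 -> -54 -> 54

135; 315; 162; 54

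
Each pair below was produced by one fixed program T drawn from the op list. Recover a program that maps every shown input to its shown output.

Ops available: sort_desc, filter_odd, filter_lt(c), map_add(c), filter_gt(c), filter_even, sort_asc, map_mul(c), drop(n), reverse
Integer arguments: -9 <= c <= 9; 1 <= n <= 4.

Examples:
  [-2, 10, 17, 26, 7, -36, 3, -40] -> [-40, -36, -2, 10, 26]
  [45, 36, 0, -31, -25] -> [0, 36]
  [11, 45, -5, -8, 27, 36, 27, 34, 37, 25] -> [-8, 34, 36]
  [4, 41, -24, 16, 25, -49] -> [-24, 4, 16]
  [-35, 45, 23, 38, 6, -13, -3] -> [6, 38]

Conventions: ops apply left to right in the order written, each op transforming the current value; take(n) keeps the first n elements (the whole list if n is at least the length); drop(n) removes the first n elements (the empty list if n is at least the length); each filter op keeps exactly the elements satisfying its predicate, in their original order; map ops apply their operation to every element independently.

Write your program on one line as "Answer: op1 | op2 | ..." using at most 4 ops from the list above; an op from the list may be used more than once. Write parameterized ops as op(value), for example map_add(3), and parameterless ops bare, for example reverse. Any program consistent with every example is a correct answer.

reverse | filter_even | sort_desc | reverse

Check, running the answer program on each example:
  [-2, 10, 17, 26, 7, -36, 3, -40] -> [-40, 3, -36, 7, 26, 17, 10, -2] -> [-40, -36, 26, 10, -2] -> [26, 10, -2, -36, -40] -> [-40, -36, -2, 10, 26]
  [45, 36, 0, -31, -25] -> [-25, -31, 0, 36, 45] -> [0, 36] -> [36, 0] -> [0, 36]
  [11, 45, -5, -8, 27, 36, 27, 34, 37, 25] -> [25, 37, 34, 27, 36, 27, -8, -5, 45, 11] -> [34, 36, -8] -> [36, 34, -8] -> [-8, 34, 36]
  [4, 41, -24, 16, 25, -49] -> [-49, 25, 16, -24, 41, 4] -> [16, -24, 4] -> [16, 4, -24] -> [-24, 4, 16]
  [-35, 45, 23, 38, 6, -13, -3] -> [-3, -13, 6, 38, 23, 45, -35] -> [6, 38] -> [38, 6] -> [6, 38]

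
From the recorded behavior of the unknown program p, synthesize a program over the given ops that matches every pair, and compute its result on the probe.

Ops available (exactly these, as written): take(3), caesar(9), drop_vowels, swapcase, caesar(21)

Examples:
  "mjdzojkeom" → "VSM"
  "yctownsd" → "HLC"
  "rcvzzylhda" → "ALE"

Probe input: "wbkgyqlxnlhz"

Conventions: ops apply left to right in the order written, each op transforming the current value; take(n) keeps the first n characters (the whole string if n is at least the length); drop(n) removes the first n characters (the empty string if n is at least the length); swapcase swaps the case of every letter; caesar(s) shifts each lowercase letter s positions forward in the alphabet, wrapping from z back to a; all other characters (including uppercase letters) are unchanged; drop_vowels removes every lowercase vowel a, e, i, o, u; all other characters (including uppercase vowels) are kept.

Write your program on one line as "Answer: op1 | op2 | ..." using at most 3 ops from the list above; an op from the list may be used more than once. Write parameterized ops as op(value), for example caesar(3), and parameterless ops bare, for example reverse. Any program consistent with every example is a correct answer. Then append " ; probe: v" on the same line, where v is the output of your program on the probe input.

caesar(9) | swapcase | take(3) ; probe: "FKT"

Check, running the answer program on each example:
  "mjdzojkeom" -> "vsmixstnxv" -> "VSMIXSTNXV" -> "VSM"
  "yctownsd" -> "hlcxfwbm" -> "HLCXFWBM" -> "HLC"
  "rcvzzylhda" -> "aleiihuqmj" -> "ALEIIHUQMJ" -> "ALE"
  probe: "wbkgyqlxnlhz" -> "fktphzugwuqi" -> "FKTPHZUGWUQI" -> "FKT"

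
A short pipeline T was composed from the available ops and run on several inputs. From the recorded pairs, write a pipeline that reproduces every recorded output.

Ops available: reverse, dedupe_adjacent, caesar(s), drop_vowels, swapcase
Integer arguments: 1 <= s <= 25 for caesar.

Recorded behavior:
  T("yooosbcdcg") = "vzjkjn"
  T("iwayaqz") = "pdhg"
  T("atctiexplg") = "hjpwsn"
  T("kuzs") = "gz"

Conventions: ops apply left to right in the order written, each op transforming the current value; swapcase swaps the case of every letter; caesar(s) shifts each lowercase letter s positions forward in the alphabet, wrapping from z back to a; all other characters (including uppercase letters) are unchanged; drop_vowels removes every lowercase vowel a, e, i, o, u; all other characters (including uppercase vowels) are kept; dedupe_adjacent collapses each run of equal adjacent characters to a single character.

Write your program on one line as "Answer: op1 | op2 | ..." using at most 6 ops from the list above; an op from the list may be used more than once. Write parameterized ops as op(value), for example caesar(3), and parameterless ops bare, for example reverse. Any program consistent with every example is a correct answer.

caesar(10) | dedupe_adjacent | drop_vowels | caesar(23) | drop_vowels | dedupe_adjacent

Check, running the answer program on each example:
  "yooosbcdcg" -> "iyyyclmnmq" -> "iyclmnmq" -> "yclmnmq" -> "vzijkjn" -> "vzjkjn" -> "vzjkjn"
  "iwayaqz" -> "sgkikaj" -> "sgkikaj" -> "sgkkj" -> "pdhhg" -> "pdhhg" -> "pdhg"
  "atctiexplg" -> "kdmdsohzvq" -> "kdmdsohzvq" -> "kdmdshzvq" -> "hajapewsn" -> "hjpwsn" -> "hjpwsn"
  "kuzs" -> "uejc" -> "uejc" -> "jc" -> "gz" -> "gz" -> "gz"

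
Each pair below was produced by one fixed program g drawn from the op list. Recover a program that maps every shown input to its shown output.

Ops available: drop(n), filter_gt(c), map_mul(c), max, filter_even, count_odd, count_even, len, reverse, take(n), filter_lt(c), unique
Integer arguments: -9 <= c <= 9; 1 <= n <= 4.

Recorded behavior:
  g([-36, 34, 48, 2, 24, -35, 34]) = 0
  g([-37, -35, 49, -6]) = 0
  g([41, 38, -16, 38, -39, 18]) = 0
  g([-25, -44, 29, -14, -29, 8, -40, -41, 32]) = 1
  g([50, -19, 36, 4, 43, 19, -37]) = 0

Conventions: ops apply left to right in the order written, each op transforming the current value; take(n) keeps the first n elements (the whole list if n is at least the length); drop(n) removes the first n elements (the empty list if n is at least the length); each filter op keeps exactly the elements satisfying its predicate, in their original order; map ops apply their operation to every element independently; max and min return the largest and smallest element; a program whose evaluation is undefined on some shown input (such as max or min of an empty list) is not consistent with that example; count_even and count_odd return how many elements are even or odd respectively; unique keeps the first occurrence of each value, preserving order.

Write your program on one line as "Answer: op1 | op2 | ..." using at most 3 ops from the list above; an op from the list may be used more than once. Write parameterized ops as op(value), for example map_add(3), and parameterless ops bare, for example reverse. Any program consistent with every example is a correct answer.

filter_lt(6) | drop(4) | count_odd

Check, running the answer program on each example:
  [-36, 34, 48, 2, 24, -35, 34] -> [-36, 2, -35] -> [] -> 0
  [-37, -35, 49, -6] -> [-37, -35, -6] -> [] -> 0
  [41, 38, -16, 38, -39, 18] -> [-16, -39] -> [] -> 0
  [-25, -44, 29, -14, -29, 8, -40, -41, 32] -> [-25, -44, -14, -29, -40, -41] -> [-40, -41] -> 1
  [50, -19, 36, 4, 43, 19, -37] -> [-19, 4, -37] -> [] -> 0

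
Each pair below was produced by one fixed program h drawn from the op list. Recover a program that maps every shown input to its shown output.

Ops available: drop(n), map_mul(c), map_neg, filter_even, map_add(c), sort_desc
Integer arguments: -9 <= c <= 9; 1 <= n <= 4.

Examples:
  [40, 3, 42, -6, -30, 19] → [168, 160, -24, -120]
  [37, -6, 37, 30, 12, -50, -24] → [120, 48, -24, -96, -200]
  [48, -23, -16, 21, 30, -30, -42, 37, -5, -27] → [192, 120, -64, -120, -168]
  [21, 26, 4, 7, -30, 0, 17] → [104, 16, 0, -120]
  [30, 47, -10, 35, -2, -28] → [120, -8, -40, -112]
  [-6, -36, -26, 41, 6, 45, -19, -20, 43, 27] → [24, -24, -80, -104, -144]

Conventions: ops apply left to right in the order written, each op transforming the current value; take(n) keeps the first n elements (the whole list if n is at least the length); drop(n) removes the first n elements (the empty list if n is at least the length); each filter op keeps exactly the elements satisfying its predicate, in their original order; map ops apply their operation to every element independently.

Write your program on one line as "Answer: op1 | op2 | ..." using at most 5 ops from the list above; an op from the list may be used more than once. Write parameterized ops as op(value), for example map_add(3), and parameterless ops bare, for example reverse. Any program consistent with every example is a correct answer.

filter_even | sort_desc | map_mul(-4) | map_neg

Check, running the answer program on each example:
  [40, 3, 42, -6, -30, 19] -> [40, 42, -6, -30] -> [42, 40, -6, -30] -> [-168, -160, 24, 120] -> [168, 160, -24, -120]
  [37, -6, 37, 30, 12, -50, -24] -> [-6, 30, 12, -50, -24] -> [30, 12, -6, -24, -50] -> [-120, -48, 24, 96, 200] -> [120, 48, -24, -96, -200]
  [48, -23, -16, 21, 30, -30, -42, 37, -5, -27] -> [48, -16, 30, -30, -42] -> [48, 30, -16, -30, -42] -> [-192, -120, 64, 120, 168] -> [192, 120, -64, -120, -168]
  [21, 26, 4, 7, -30, 0, 17] -> [26, 4, -30, 0] -> [26, 4, 0, -30] -> [-104, -16, 0, 120] -> [104, 16, 0, -120]
  [30, 47, -10, 35, -2, -28] -> [30, -10, -2, -28] -> [30, -2, -10, -28] -> [-120, 8, 40, 112] -> [120, -8, -40, -112]
  [-6, -36, -26, 41, 6, 45, -19, -20, 43, 27] -> [-6, -36, -26, 6, -20] -> [6, -6, -20, -26, -36] -> [-24, 24, 80, 104, 144] -> [24, -24, -80, -104, -144]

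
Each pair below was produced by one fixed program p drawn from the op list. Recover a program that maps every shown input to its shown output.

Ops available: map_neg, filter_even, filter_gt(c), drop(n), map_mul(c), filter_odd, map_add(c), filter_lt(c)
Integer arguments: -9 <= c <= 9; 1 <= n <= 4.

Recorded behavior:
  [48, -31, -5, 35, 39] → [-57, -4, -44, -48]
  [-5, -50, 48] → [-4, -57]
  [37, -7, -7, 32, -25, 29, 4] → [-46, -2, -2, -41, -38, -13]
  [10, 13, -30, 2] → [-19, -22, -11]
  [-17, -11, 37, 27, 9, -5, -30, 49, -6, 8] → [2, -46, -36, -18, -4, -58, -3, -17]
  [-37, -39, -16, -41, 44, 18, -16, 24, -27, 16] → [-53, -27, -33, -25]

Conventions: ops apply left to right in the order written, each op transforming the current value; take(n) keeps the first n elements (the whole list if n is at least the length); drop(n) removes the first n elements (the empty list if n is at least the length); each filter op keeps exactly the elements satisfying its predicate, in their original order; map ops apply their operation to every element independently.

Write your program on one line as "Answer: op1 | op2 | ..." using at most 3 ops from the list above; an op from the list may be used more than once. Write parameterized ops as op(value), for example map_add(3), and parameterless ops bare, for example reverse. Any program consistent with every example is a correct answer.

map_neg | map_add(-9) | filter_lt(5)

Check, running the answer program on each example:
  [48, -31, -5, 35, 39] -> [-48, 31, 5, -35, -39] -> [-57, 22, -4, -44, -48] -> [-57, -4, -44, -48]
  [-5, -50, 48] -> [5, 50, -48] -> [-4, 41, -57] -> [-4, -57]
  [37, -7, -7, 32, -25, 29, 4] -> [-37, 7, 7, -32, 25, -29, -4] -> [-46, -2, -2, -41, 16, -38, -13] -> [-46, -2, -2, -41, -38, -13]
  [10, 13, -30, 2] -> [-10, -13, 30, -2] -> [-19, -22, 21, -11] -> [-19, -22, -11]
  [-17, -11, 37, 27, 9, -5, -30, 49, -6, 8] -> [17, 11, -37, -27, -9, 5, 30, -49, 6, -8] -> [8, 2, -46, -36, -18, -4, 21, -58, -3, -17] -> [2, -46, -36, -18, -4, -58, -3, -17]
  [-37, -39, -16, -41, 44, 18, -16, 24, -27, 16] -> [37, 39, 16, 41, -44, -18, 16, -24, 27, -16] -> [28, 30, 7, 32, -53, -27, 7, -33, 18, -25] -> [-53, -27, -33, -25]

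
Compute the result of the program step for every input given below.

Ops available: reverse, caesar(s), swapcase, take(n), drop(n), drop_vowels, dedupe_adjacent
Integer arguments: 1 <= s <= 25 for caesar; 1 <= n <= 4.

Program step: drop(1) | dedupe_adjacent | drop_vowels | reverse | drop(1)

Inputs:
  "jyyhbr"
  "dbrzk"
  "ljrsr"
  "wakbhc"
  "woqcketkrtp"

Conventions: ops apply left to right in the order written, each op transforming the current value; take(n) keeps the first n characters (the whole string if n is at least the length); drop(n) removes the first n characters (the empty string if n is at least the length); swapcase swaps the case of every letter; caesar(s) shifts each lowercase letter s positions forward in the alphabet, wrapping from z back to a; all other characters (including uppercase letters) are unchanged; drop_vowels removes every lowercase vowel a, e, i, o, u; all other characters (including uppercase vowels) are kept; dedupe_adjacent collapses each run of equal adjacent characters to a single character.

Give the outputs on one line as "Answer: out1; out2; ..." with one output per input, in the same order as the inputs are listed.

Execution, op by op:
  "jyyhbr" -> "yyhbr" -> "yhbr" -> "yhbr" -> "rbhy" -> "bhy"
  "dbrzk" -> "brzk" -> "brzk" -> "brzk" -> "kzrb" -> "zrb"
  "ljrsr" -> "jrsr" -> "jrsr" -> "jrsr" -> "rsrj" -> "srj"
  "wakbhc" -> "akbhc" -> "akbhc" -> "kbhc" -> "chbk" -> "hbk"
  "woqcketkrtp" -> "oqcketkrtp" -> "oqcketkrtp" -> "qcktkrtp" -> "ptrktkcq" -> "trktkcq"

"bhy"; "zrb"; "srj"; "hbk"; "trktkcq"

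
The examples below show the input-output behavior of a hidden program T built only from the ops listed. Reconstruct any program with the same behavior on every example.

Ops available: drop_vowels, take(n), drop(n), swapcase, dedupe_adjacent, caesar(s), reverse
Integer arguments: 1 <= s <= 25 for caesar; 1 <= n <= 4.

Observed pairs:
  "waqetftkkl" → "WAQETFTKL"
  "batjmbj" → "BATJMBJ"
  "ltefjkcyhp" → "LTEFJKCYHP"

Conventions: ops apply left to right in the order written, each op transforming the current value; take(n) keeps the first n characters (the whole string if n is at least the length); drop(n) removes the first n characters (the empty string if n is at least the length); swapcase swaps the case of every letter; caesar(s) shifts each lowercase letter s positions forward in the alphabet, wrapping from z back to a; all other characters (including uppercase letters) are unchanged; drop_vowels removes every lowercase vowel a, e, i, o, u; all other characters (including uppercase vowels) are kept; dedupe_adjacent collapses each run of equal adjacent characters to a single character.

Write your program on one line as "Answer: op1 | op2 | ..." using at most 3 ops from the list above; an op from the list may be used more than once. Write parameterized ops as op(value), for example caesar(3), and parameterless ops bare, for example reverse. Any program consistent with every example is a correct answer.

dedupe_adjacent | swapcase

Check, running the answer program on each example:
  "waqetftkkl" -> "waqetftkl" -> "WAQETFTKL"
  "batjmbj" -> "batjmbj" -> "BATJMBJ"
  "ltefjkcyhp" -> "ltefjkcyhp" -> "LTEFJKCYHP"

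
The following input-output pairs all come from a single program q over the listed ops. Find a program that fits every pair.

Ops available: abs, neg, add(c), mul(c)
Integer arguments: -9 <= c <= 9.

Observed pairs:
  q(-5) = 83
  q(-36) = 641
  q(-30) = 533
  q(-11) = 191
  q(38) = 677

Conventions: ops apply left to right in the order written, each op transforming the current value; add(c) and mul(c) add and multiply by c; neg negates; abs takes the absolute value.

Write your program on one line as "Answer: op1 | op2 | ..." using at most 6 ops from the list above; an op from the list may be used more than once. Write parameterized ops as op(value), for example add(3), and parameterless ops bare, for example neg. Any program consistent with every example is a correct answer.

mul(-6) | mul(-3) | abs | add(-6) | add(-1)

Check, running the answer program on each example:
  -5 -> 30 -> -90 -> 90 -> 84 -> 83
  -36 -> 216 -> -648 -> 648 -> 642 -> 641
  -30 -> 180 -> -540 -> 540 -> 534 -> 533
  -11 -> 66 -> -198 -> 198 -> 192 -> 191
  38 -> -228 -> 684 -> 684 -> 678 -> 677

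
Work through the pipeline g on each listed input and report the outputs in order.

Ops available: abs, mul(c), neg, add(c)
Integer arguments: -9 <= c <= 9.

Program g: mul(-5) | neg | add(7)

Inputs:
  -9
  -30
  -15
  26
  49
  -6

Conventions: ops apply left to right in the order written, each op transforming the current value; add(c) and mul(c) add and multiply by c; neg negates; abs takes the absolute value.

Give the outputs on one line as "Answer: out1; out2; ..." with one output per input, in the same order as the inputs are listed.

Execution, op by op:
  -9 -> 45 -> -45 -> -38
  -30 -> 150 -> -150 -> -143
  -15 -> 75 -> -75 -> -68
  26 -> -130 -> 130 -> 137
  49 -> -245 -> 245 -> 252
  -6 -> 30 -> -30 -> -23

-38; -143; -68; 137; 252; -23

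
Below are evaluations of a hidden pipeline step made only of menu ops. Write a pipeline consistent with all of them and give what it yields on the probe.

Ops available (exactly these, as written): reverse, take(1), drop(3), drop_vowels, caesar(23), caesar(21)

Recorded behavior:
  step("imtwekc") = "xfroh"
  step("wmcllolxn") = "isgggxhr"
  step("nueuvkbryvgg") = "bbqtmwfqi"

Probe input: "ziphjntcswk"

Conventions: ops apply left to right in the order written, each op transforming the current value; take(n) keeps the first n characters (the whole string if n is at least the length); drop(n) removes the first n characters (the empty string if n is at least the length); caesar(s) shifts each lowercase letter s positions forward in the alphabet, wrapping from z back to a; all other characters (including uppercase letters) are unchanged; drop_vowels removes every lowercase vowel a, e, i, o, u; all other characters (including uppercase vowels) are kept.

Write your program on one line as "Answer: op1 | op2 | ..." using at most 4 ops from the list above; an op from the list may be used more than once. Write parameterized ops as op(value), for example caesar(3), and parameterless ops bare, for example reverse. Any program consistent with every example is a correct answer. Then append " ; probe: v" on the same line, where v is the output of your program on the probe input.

reverse | drop_vowels | caesar(21) ; probe: "frnxoiecku"

Check, running the answer program on each example:
  "imtwekc" -> "ckewtmi" -> "ckwtm" -> "xfroh"
  "wmcllolxn" -> "nxlollcmw" -> "nxlllcmw" -> "isgggxhr"
  "nueuvkbryvgg" -> "ggvyrbkvueun" -> "ggvyrbkvn" -> "bbqtmwfqi"
  probe: "ziphjntcswk" -> "kwsctnjhpiz" -> "kwsctnjhpz" -> "frnxoiecku"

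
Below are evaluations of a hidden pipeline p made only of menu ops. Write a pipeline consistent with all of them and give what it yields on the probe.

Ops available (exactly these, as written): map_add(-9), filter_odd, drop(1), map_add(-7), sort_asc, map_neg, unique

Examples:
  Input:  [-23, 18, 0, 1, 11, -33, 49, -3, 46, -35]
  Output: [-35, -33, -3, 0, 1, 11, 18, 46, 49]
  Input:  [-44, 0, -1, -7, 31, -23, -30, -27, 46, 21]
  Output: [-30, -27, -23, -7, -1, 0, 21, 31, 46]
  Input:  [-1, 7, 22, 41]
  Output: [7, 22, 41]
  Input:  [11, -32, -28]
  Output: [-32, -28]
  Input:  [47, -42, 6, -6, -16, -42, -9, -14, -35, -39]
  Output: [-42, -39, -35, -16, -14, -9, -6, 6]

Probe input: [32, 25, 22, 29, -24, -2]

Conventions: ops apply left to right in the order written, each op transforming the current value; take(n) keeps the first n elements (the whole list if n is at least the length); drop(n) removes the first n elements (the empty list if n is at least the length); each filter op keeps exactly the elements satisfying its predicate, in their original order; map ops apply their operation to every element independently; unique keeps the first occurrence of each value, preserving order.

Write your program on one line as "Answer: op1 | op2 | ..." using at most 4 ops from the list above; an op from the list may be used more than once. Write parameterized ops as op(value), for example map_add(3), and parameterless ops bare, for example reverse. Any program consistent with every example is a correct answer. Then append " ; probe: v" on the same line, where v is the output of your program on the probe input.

drop(1) | sort_asc | unique ; probe: [-24, -2, 22, 25, 29]

Check, running the answer program on each example:
  [-23, 18, 0, 1, 11, -33, 49, -3, 46, -35] -> [18, 0, 1, 11, -33, 49, -3, 46, -35] -> [-35, -33, -3, 0, 1, 11, 18, 46, 49] -> [-35, -33, -3, 0, 1, 11, 18, 46, 49]
  [-44, 0, -1, -7, 31, -23, -30, -27, 46, 21] -> [0, -1, -7, 31, -23, -30, -27, 46, 21] -> [-30, -27, -23, -7, -1, 0, 21, 31, 46] -> [-30, -27, -23, -7, -1, 0, 21, 31, 46]
  [-1, 7, 22, 41] -> [7, 22, 41] -> [7, 22, 41] -> [7, 22, 41]
  [11, -32, -28] -> [-32, -28] -> [-32, -28] -> [-32, -28]
  [47, -42, 6, -6, -16, -42, -9, -14, -35, -39] -> [-42, 6, -6, -16, -42, -9, -14, -35, -39] -> [-42, -42, -39, -35, -16, -14, -9, -6, 6] -> [-42, -39, -35, -16, -14, -9, -6, 6]
  probe: [32, 25, 22, 29, -24, -2] -> [25, 22, 29, -24, -2] -> [-24, -2, 22, 25, 29] -> [-24, -2, 22, 25, 29]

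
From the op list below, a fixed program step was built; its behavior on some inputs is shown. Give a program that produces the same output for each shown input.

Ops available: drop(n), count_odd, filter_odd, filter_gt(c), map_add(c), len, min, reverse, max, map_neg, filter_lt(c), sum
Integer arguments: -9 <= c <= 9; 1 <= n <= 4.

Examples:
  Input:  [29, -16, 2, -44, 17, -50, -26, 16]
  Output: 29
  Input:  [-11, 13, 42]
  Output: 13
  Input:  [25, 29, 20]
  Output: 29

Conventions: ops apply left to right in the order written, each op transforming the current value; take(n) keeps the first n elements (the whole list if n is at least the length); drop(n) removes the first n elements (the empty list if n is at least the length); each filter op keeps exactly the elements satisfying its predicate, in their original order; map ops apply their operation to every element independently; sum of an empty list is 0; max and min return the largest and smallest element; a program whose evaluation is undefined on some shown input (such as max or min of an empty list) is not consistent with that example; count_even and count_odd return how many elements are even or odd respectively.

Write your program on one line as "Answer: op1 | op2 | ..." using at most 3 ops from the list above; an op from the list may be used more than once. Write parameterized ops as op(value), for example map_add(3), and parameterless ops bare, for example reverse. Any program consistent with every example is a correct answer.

filter_odd | filter_gt(0) | max

Check, running the answer program on each example:
  [29, -16, 2, -44, 17, -50, -26, 16] -> [29, 17] -> [29, 17] -> 29
  [-11, 13, 42] -> [-11, 13] -> [13] -> 13
  [25, 29, 20] -> [25, 29] -> [25, 29] -> 29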